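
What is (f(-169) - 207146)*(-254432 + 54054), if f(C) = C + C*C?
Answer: 35818369012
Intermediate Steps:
f(C) = C + C²
(f(-169) - 207146)*(-254432 + 54054) = (-169*(1 - 169) - 207146)*(-254432 + 54054) = (-169*(-168) - 207146)*(-200378) = (28392 - 207146)*(-200378) = -178754*(-200378) = 35818369012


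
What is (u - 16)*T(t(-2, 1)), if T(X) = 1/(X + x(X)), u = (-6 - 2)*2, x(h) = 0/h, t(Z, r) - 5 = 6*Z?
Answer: 32/7 ≈ 4.5714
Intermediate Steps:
t(Z, r) = 5 + 6*Z
x(h) = 0
u = -16 (u = -8*2 = -16)
T(X) = 1/X (T(X) = 1/(X + 0) = 1/X)
(u - 16)*T(t(-2, 1)) = (-16 - 16)/(5 + 6*(-2)) = -32/(5 - 12) = -32/(-7) = -32*(-⅐) = 32/7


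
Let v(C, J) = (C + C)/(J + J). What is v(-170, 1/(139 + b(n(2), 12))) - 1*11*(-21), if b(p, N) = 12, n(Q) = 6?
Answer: -25439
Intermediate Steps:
v(C, J) = C/J (v(C, J) = (2*C)/((2*J)) = (2*C)*(1/(2*J)) = C/J)
v(-170, 1/(139 + b(n(2), 12))) - 1*11*(-21) = -170/(1/(139 + 12)) - 1*11*(-21) = -170/(1/151) - 11*(-21) = -170/1/151 - 1*(-231) = -170*151 + 231 = -25670 + 231 = -25439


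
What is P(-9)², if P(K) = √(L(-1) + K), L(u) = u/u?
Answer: -8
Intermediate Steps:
L(u) = 1
P(K) = √(1 + K)
P(-9)² = (√(1 - 9))² = (√(-8))² = (2*I*√2)² = -8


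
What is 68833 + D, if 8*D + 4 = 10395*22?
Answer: 389675/4 ≈ 97419.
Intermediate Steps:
D = 114343/4 (D = -1/2 + (10395*22)/8 = -1/2 + (1/8)*228690 = -1/2 + 114345/4 = 114343/4 ≈ 28586.)
68833 + D = 68833 + 114343/4 = 389675/4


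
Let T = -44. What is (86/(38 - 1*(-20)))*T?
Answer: -1892/29 ≈ -65.241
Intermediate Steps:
(86/(38 - 1*(-20)))*T = (86/(38 - 1*(-20)))*(-44) = (86/(38 + 20))*(-44) = (86/58)*(-44) = (86*(1/58))*(-44) = (43/29)*(-44) = -1892/29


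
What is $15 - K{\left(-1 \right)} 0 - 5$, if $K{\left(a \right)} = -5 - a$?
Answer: $-5$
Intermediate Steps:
$15 - K{\left(-1 \right)} 0 - 5 = 15 - (-5 - -1) 0 - 5 = 15 - (-5 + 1) 0 - 5 = 15 \left(-1\right) \left(-4\right) 0 - 5 = 15 \cdot 4 \cdot 0 - 5 = 15 \cdot 0 - 5 = 0 - 5 = -5$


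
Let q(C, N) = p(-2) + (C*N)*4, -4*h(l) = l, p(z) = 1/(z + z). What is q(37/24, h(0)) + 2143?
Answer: 8571/4 ≈ 2142.8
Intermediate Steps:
p(z) = 1/(2*z)
h(l) = -l/4
q(C, N) = -¼ + 4*C*N (q(C, N) = (½)/(-2) + (C*N)*4 = (½)*(-½) + 4*C*N = -¼ + 4*C*N)
q(37/24, h(0)) + 2143 = (-¼ + 4*(37/24)*(-¼*0)) + 2143 = (-¼ + 4*(37*(1/24))*0) + 2143 = (-¼ + 4*(37/24)*0) + 2143 = (-¼ + 0) + 2143 = -¼ + 2143 = 8571/4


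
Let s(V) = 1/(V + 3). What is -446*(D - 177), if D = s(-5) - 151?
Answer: 146511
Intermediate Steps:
s(V) = 1/(3 + V)
D = -303/2 (D = 1/(3 - 5) - 151 = 1/(-2) - 151 = -½ - 151 = -303/2 ≈ -151.50)
-446*(D - 177) = -446*(-303/2 - 177) = -446*(-657/2) = 146511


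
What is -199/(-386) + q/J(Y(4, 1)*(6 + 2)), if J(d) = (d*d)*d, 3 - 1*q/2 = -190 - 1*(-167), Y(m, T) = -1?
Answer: 10227/24704 ≈ 0.41398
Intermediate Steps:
q = 52 (q = 6 - 2*(-190 - 1*(-167)) = 6 - 2*(-190 + 167) = 6 - 2*(-23) = 6 + 46 = 52)
J(d) = d³ (J(d) = d²*d = d³)
-199/(-386) + q/J(Y(4, 1)*(6 + 2)) = -199/(-386) + 52/((-(6 + 2))³) = -199*(-1/386) + 52/((-1*8)³) = 199/386 + 52/((-8)³) = 199/386 + 52/(-512) = 199/386 + 52*(-1/512) = 199/386 - 13/128 = 10227/24704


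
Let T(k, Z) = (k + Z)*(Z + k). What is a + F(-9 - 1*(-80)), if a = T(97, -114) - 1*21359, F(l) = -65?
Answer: -21135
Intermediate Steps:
T(k, Z) = (Z + k)² (T(k, Z) = (Z + k)*(Z + k) = (Z + k)²)
a = -21070 (a = (-114 + 97)² - 1*21359 = (-17)² - 21359 = 289 - 21359 = -21070)
a + F(-9 - 1*(-80)) = -21070 - 65 = -21135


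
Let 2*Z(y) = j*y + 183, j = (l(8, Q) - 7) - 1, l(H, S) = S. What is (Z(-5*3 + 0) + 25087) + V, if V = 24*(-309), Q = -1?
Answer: 17830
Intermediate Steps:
j = -9 (j = (-1 - 7) - 1 = -8 - 1 = -9)
Z(y) = 183/2 - 9*y/2 (Z(y) = (-9*y + 183)/2 = (183 - 9*y)/2 = 183/2 - 9*y/2)
V = -7416
(Z(-5*3 + 0) + 25087) + V = ((183/2 - 9*(-5*3 + 0)/2) + 25087) - 7416 = ((183/2 - 9*(-15 + 0)/2) + 25087) - 7416 = ((183/2 - 9/2*(-15)) + 25087) - 7416 = ((183/2 + 135/2) + 25087) - 7416 = (159 + 25087) - 7416 = 25246 - 7416 = 17830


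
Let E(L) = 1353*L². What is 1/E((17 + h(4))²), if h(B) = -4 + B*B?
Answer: 1/956951193 ≈ 1.0450e-9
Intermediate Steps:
h(B) = -4 + B²
1/E((17 + h(4))²) = 1/(1353*((17 + (-4 + 4²))²)²) = 1/(1353*((17 + (-4 + 16))²)²) = 1/(1353*((17 + 12)²)²) = 1/(1353*(29²)²) = 1/(1353*841²) = 1/(1353*707281) = 1/956951193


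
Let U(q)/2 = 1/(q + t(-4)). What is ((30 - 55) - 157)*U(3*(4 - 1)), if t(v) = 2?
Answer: -364/11 ≈ -33.091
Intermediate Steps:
U(q) = 2/(2 + q) (U(q) = 2/(q + 2) = 2/(2 + q))
((30 - 55) - 157)*U(3*(4 - 1)) = ((30 - 55) - 157)*(2/(2 + 3*(4 - 1))) = (-25 - 157)*(2/(2 + 3*3)) = -364/(2 + 9) = -364/11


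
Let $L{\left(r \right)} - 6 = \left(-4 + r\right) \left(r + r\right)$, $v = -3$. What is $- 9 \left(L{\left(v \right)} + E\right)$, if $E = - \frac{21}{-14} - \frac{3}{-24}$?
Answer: $- \frac{3573}{8} \approx -446.63$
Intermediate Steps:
$L{\left(r \right)} = 6 + 2 r \left(-4 + r\right)$ ($L{\left(r \right)} = 6 + \left(-4 + r\right) \left(r + r\right) = 6 + \left(-4 + r\right) 2 r = 6 + 2 r \left(-4 + r\right)$)
$E = \frac{13}{8}$ ($E = \left(-21\right) \left(- \frac{1}{14}\right) - - \frac{1}{8} = \frac{3}{2} + \frac{1}{8} = \frac{13}{8} \approx 1.625$)
$- 9 \left(L{\left(v \right)} + E\right) = - 9 \left(\left(6 - -24 + 2 \left(-3\right)^{2}\right) + \frac{13}{8}\right) = - 9 \left(\left(6 + 24 + 2 \cdot 9\right) + \frac{13}{8}\right) = - 9 \left(\left(6 + 24 + 18\right) + \frac{13}{8}\right) = - 9 \left(48 + \frac{13}{8}\right) = \left(-9\right) \frac{397}{8} = - \frac{3573}{8}$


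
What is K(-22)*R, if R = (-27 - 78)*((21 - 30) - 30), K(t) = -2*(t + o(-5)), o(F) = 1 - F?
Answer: 131040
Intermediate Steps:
K(t) = -12 - 2*t (K(t) = -2*(t + (1 - 1*(-5))) = -2*(t + (1 + 5)) = -2*(t + 6) = -2*(6 + t) = -12 - 2*t)
R = 4095 (R = -105*(-9 - 30) = -105*(-39) = 4095)
K(-22)*R = (-12 - 2*(-22))*4095 = (-12 + 44)*4095 = 32*4095 = 131040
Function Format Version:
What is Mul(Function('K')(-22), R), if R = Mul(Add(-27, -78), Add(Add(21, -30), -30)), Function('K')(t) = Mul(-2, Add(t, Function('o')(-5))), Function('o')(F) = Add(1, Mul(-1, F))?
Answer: 131040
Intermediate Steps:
Function('K')(t) = Add(-12, Mul(-2, t)) (Function('K')(t) = Mul(-2, Add(t, Add(1, Mul(-1, -5)))) = Mul(-2, Add(t, Add(1, 5))) = Mul(-2, Add(t, 6)) = Mul(-2, Add(6, t)) = Add(-12, Mul(-2, t)))
R = 4095 (R = Mul(-105, Add(-9, -30)) = Mul(-105, -39) = 4095)
Mul(Function('K')(-22), R) = Mul(Add(-12, Mul(-2, -22)), 4095) = Mul(Add(-12, 44), 4095) = Mul(32, 4095) = 131040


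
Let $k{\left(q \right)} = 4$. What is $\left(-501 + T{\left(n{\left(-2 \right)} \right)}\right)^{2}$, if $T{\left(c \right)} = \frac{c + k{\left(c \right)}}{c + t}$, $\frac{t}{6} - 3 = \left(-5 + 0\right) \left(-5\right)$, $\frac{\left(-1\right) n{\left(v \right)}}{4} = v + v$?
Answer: $\frac{530887681}{2116} \approx 2.5089 \cdot 10^{5}$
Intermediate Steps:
$n{\left(v \right)} = - 8 v$ ($n{\left(v \right)} = - 4 \left(v + v\right) = - 4 \cdot 2 v = - 8 v$)
$t = 168$ ($t = 18 + 6 \left(-5 + 0\right) \left(-5\right) = 18 + 6 \left(\left(-5\right) \left(-5\right)\right) = 18 + 6 \cdot 25 = 18 + 150 = 168$)
$T{\left(c \right)} = \frac{4 + c}{168 + c}$ ($T{\left(c \right)} = \frac{c + 4}{c + 168} = \frac{4 + c}{168 + c}$)
$\left(-501 + T{\left(n{\left(-2 \right)} \right)}\right)^{2} = \left(-501 + \frac{4 - -16}{168 - -16}\right)^{2} = \left(-501 + \frac{4 + 16}{168 + 16}\right)^{2} = \left(-501 + \frac{1}{184} \cdot 20\right)^{2} = \left(-501 + \frac{5}{46}\right)^{2} = \left(- \frac{23041}{46}\right)^{2} = \frac{530887681}{2116}$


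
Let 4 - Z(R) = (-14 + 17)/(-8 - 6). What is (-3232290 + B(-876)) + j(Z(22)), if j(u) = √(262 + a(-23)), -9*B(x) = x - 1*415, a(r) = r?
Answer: -29089319/9 + √239 ≈ -3.2321e+6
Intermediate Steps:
Z(R) = 59/14 (Z(R) = 4 - (-14 + 17)/(-8 - 6) = 4 - 3/(-14) = 4 - 3*(-1)/14 = 4 - 1*(-3/14) = 4 + 3/14 = 59/14)
B(x) = 415/9 - x/9 (B(x) = -(x - 1*415)/9 = -(x - 415)/9 = -(-415 + x)/9 = 415/9 - x/9)
j(u) = √239 (j(u) = √(262 - 23) = √239)
(-3232290 + B(-876)) + j(Z(22)) = (-3232290 + (415/9 - ⅑*(-876))) + √239 = (-3232290 + (415/9 + 292/3)) + √239 = (-3232290 + 1291/9) + √239 = -29089319/9 + √239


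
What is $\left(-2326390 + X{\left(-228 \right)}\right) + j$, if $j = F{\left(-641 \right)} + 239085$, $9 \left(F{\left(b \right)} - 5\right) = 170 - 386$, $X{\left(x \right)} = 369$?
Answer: $-2086955$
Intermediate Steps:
$F{\left(b \right)} = -19$ ($F{\left(b \right)} = 5 + \frac{170 - 386}{9} = 5 + \frac{1}{9} \left(-216\right) = 5 - 24 = -19$)
$j = 239066$ ($j = -19 + 239085 = 239066$)
$\left(-2326390 + X{\left(-228 \right)}\right) + j = \left(-2326390 + 369\right) + 239066 = -2326021 + 239066 = -2086955$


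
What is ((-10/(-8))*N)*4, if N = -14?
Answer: -70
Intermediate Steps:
((-10/(-8))*N)*4 = (-10/(-8)*(-14))*4 = (-10*(-1/8)*(-14))*4 = ((5/4)*(-14))*4 = -35/2*4 = -70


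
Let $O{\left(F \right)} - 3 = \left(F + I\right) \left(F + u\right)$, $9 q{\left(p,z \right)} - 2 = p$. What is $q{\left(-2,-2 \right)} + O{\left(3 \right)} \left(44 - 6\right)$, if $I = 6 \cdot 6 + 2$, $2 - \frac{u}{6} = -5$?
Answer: $70224$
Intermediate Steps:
$q{\left(p,z \right)} = \frac{2}{9} + \frac{p}{9}$
$u = 42$ ($u = 12 - -30 = 12 + 30 = 42$)
$I = 38$ ($I = 36 + 2 = 38$)
$O{\left(F \right)} = 3 + \left(38 + F\right) \left(42 + F\right)$ ($O{\left(F \right)} = 3 + \left(F + 38\right) \left(F + 42\right) = 3 + \left(38 + F\right) \left(42 + F\right)$)
$q{\left(-2,-2 \right)} + O{\left(3 \right)} \left(44 - 6\right) = \left(\frac{2}{9} + \frac{1}{9} \left(-2\right)\right) + \left(1599 + 3^{2} + 80 \cdot 3\right) \left(44 - 6\right) = \left(\frac{2}{9} - \frac{2}{9}\right) + \left(1599 + 9 + 240\right) \left(44 - 6\right) = 0 + 1848 \cdot 38 = 0 + 70224 = 70224$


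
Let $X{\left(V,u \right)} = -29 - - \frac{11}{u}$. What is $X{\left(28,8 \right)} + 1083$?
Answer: $\frac{8443}{8} \approx 1055.4$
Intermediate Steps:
$X{\left(V,u \right)} = -29 + \frac{11}{u}$
$X{\left(28,8 \right)} + 1083 = \left(-29 + \frac{11}{8}\right) + 1083 = - \frac{221}{8} + 1083 = \frac{8443}{8}$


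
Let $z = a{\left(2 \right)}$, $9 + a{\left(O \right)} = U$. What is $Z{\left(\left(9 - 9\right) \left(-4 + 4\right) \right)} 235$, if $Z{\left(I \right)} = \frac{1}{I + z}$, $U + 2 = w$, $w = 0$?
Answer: $- \frac{235}{11} \approx -21.364$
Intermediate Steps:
$U = -2$ ($U = -2 + 0 = -2$)
$a{\left(O \right)} = -11$ ($a{\left(O \right)} = -9 - 2 = -11$)
$z = -11$
$Z{\left(I \right)} = \frac{1}{-11 + I}$ ($Z{\left(I \right)} = \frac{1}{I - 11} = \frac{1}{-11 + I}$)
$Z{\left(\left(9 - 9\right) \left(-4 + 4\right) \right)} 235 = \frac{1}{-11 + \left(9 - 9\right) \left(-4 + 4\right)} 235 = \frac{1}{-11 + 0 \cdot 0} \cdot 235 = \frac{1}{-11 + 0} \cdot 235 = \frac{1}{-11} \cdot 235 = \left(- \frac{1}{11}\right) 235 = - \frac{235}{11}$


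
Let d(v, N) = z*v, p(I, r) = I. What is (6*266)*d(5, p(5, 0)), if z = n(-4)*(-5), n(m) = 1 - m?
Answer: -199500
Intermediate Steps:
z = -25 (z = (1 - 1*(-4))*(-5) = (1 + 4)*(-5) = 5*(-5) = -25)
d(v, N) = -25*v
(6*266)*d(5, p(5, 0)) = (6*266)*(-25*5) = 1596*(-125) = -199500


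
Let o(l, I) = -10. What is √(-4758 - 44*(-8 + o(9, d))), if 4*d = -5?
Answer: I*√3966 ≈ 62.976*I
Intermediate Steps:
d = -5/4 (d = (¼)*(-5) = -5/4 ≈ -1.2500)
√(-4758 - 44*(-8 + o(9, d))) = √(-4758 - 44*(-8 - 10)) = √(-4758 - 44*(-18)) = √(-4758 + 792) = √(-3966) = I*√3966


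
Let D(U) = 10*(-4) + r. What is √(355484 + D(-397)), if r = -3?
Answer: √355441 ≈ 596.19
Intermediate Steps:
D(U) = -43 (D(U) = 10*(-4) - 3 = -40 - 3 = -43)
√(355484 + D(-397)) = √(355484 - 43) = √355441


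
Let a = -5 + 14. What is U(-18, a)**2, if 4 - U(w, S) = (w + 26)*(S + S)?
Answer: 19600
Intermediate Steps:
a = 9
U(w, S) = 4 - 2*S*(26 + w) (U(w, S) = 4 - (w + 26)*(S + S) = 4 - (26 + w)*2*S = 4 - 2*S*(26 + w))
U(-18, a)**2 = (4 - 52*9 - 2*9*(-18))**2 = (4 - 468 + 324)**2 = (-140)**2 = 19600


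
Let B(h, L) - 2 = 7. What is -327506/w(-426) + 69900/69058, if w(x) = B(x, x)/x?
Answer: 1605800668558/103587 ≈ 1.5502e+7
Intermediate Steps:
B(h, L) = 9 (B(h, L) = 2 + 7 = 9)
w(x) = 9/x
-327506/w(-426) + 69900/69058 = -327506/(9/(-426)) + 69900/69058 = -327506/(9*(-1/426)) + 69900*(1/69058) = -327506/(-3/142) + 34950/34529 = -327506*(-142/3) + 34950/34529 = 46505852/3 + 34950/34529 = 1605800668558/103587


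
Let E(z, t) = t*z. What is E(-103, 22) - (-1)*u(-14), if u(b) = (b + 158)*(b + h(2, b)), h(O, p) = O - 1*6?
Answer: -4858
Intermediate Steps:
h(O, p) = -6 + O (h(O, p) = O - 6 = -6 + O)
u(b) = (-4 + b)*(158 + b) (u(b) = (b + 158)*(b + (-6 + 2)) = (158 + b)*(b - 4) = (158 + b)*(-4 + b) = (-4 + b)*(158 + b))
E(-103, 22) - (-1)*u(-14) = 22*(-103) - (-1)*(-632 + (-14)² + 154*(-14)) = -2266 - (-1)*(-632 + 196 - 2156) = -2266 - (-1)*(-2592) = -2266 - 1*2592 = -2266 - 2592 = -4858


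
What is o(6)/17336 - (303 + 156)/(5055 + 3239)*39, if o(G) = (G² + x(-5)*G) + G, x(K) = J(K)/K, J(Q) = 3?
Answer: -1354953/628430 ≈ -2.1561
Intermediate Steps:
x(K) = 3/K
o(G) = G² + 2*G/5 (o(G) = (G² + (3/(-5))*G) + G = (G² + (3*(-⅕))*G) + G = (G² - 3*G/5) + G = G² + 2*G/5)
o(6)/17336 - (303 + 156)/(5055 + 3239)*39 = ((⅕)*6*(2 + 5*6))/17336 - (303 + 156)/(5055 + 3239)*39 = ((⅕)*6*(2 + 30))*(1/17336) - 459/8294*39 = ((⅕)*6*32)*(1/17336) - 459*(1/8294)*39 = (192/5)*(1/17336) - 459*39/8294 = 24/10835 - 1*1377/638 = 24/10835 - 1377/638 = -1354953/628430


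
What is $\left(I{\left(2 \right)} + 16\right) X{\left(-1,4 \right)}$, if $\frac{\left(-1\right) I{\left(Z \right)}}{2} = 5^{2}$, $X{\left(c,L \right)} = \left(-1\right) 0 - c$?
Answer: $-34$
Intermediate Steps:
$X{\left(c,L \right)} = - c$ ($X{\left(c,L \right)} = 0 - c = - c$)
$I{\left(Z \right)} = -50$ ($I{\left(Z \right)} = - 2 \cdot 5^{2} = \left(-2\right) 25 = -50$)
$\left(I{\left(2 \right)} + 16\right) X{\left(-1,4 \right)} = \left(-50 + 16\right) \left(\left(-1\right) \left(-1\right)\right) = \left(-34\right) 1 = -34$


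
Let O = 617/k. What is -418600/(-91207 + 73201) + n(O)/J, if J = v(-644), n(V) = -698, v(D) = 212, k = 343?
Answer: 19043753/954318 ≈ 19.955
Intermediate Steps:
O = 617/343 ≈ 1.7988
J = 212
-418600/(-91207 + 73201) + n(O)/J = -418600/(-91207 + 73201) - 698/212 = -418600/(-18006) - 698*1/212 = -418600*(-1/18006) - 349/106 = 209300/9003 - 349/106 = 19043753/954318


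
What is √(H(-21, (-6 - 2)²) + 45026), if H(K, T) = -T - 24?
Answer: √44938 ≈ 211.99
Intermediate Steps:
H(K, T) = -24 - T
√(H(-21, (-6 - 2)²) + 45026) = √((-24 - (-6 - 2)²) + 45026) = √((-24 - 1*(-8)²) + 45026) = √((-24 - 1*64) + 45026) = √((-24 - 64) + 45026) = √(-88 + 45026) = √44938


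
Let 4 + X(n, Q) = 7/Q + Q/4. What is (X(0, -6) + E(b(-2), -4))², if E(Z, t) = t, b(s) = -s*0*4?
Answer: 1024/9 ≈ 113.78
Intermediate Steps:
b(s) = 0 (b(s) = -0*4 = -1*0 = 0)
X(n, Q) = -4 + 7/Q + Q/4 (X(n, Q) = -4 + (7/Q + Q/4) = -4 + 7/Q + Q/4)
(X(0, -6) + E(b(-2), -4))² = ((-4 + 7/(-6) + (¼)*(-6)) - 4)² = ((-4 + 7*(-⅙) - 3/2) - 4)² = ((-4 - 7/6 - 3/2) - 4)² = (-20/3 - 4)² = (-32/3)² = 1024/9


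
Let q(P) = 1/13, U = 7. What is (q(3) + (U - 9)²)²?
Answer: 2809/169 ≈ 16.621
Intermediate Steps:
q(P) = 1/13
(q(3) + (U - 9)²)² = (1/13 + (7 - 9)²)² = (1/13 + (-2)²)² = (1/13 + 4)² = (53/13)² = 2809/169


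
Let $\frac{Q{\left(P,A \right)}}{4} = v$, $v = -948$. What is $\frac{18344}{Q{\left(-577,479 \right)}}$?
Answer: $- \frac{2293}{474} \approx -4.8376$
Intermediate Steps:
$Q{\left(P,A \right)} = -3792$ ($Q{\left(P,A \right)} = 4 \left(-948\right) = -3792$)
$\frac{18344}{Q{\left(-577,479 \right)}} = \frac{18344}{-3792} = 18344 \left(- \frac{1}{3792}\right) = - \frac{2293}{474}$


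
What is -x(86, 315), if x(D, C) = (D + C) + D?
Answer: -487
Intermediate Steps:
x(D, C) = C + 2*D (x(D, C) = (C + D) + D = C + 2*D)
-x(86, 315) = -(315 + 2*86) = -(315 + 172) = -1*487 = -487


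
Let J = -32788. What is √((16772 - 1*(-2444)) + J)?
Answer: 6*I*√377 ≈ 116.5*I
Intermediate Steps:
√((16772 - 1*(-2444)) + J) = √((16772 - 1*(-2444)) - 32788) = √((16772 + 2444) - 32788) = √(19216 - 32788) = √(-13572) = 6*I*√377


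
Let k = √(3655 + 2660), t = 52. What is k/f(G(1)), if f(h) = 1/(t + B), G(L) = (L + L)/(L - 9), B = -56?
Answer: -4*√6315 ≈ -317.87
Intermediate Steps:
G(L) = 2*L/(-9 + L) (G(L) = (2*L)/(-9 + L) = 2*L/(-9 + L))
f(h) = -¼ (f(h) = 1/(52 - 56) = 1/(-4) = -¼)
k = √6315 ≈ 79.467
k/f(G(1)) = √6315/(-¼) = √6315*(-4) = -4*√6315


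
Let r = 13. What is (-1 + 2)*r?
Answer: 13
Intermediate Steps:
(-1 + 2)*r = (-1 + 2)*13 = 1*13 = 13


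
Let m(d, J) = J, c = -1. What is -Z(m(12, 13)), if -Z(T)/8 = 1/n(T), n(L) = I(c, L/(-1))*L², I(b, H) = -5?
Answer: -8/845 ≈ -0.0094675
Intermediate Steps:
n(L) = -5*L²
Z(T) = 8/(5*T²) (Z(T) = -8*(-1/(5*T²)) = -(-8)/(5*T²) = 8/(5*T²))
-Z(m(12, 13)) = -8/(5*13²) = -8/(5*169) = -1*8/845 = -8/845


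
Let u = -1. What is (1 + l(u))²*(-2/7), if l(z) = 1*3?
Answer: -32/7 ≈ -4.5714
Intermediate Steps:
l(z) = 3
(1 + l(u))²*(-2/7) = (1 + 3)²*(-2/7) = 4²*(-2*⅐) = 16*(-2/7) = -32/7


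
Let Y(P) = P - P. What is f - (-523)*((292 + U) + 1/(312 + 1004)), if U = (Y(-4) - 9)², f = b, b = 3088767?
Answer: 4321541859/1316 ≈ 3.2838e+6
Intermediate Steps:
Y(P) = 0
f = 3088767
U = 81 (U = (0 - 9)² = (-9)² = 81)
f - (-523)*((292 + U) + 1/(312 + 1004)) = 3088767 - (-523)*((292 + 81) + 1/(312 + 1004)) = 3088767 - (-523)*(373 + 1/1316) = 3088767 - (-523)*490869/1316 = 3088767 - 1*(-256724487/1316) = 3088767 + 256724487/1316 = 4321541859/1316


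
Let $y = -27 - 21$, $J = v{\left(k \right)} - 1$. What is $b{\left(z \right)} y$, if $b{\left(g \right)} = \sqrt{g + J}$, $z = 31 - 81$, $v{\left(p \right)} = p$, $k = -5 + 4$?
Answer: $- 96 i \sqrt{13} \approx - 346.13 i$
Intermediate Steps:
$k = -1$
$z = -50$ ($z = 31 - 81 = -50$)
$J = -2$ ($J = -1 - 1 = -2$)
$b{\left(g \right)} = \sqrt{-2 + g}$ ($b{\left(g \right)} = \sqrt{g - 2} = \sqrt{-2 + g}$)
$y = -48$ ($y = -27 - 21 = -48$)
$b{\left(z \right)} y = \sqrt{-2 - 50} \left(-48\right) = \sqrt{-52} \left(-48\right) = 2 i \sqrt{13} \left(-48\right) = - 96 i \sqrt{13}$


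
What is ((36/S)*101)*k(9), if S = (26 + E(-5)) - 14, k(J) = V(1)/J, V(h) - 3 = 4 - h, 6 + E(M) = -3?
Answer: 808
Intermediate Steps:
E(M) = -9 (E(M) = -6 - 3 = -9)
V(h) = 7 - h (V(h) = 3 + (4 - h) = 7 - h)
k(J) = 6/J (k(J) = (7 - 1*1)/J = (7 - 1)/J = 6/J)
S = 3 (S = (26 - 9) - 14 = 17 - 14 = 3)
((36/S)*101)*k(9) = ((36/3)*101)*(6/9) = ((36*(1/3))*101)*(6*(1/9)) = (12*101)*(2/3) = 1212*(2/3) = 808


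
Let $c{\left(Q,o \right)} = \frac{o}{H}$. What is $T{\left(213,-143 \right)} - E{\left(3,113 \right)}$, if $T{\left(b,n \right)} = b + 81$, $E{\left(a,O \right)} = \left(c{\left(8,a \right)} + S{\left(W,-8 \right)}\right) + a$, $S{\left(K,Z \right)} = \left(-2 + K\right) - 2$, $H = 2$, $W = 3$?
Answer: $\frac{581}{2} \approx 290.5$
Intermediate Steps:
$c{\left(Q,o \right)} = \frac{o}{2}$
$S{\left(K,Z \right)} = -4 + K$
$E{\left(a,O \right)} = -1 + \frac{3 a}{2}$ ($E{\left(a,O \right)} = \left(\frac{a}{2} + \left(-4 + 3\right)\right) + a = \left(\frac{a}{2} - 1\right) + a = \left(-1 + \frac{a}{2}\right) + a = -1 + \frac{3 a}{2}$)
$T{\left(b,n \right)} = 81 + b$
$T{\left(213,-143 \right)} - E{\left(3,113 \right)} = \left(81 + 213\right) - \left(-1 + \frac{3}{2} \cdot 3\right) = 294 - \left(-1 + \frac{9}{2}\right) = 294 - \frac{7}{2} = \frac{581}{2}$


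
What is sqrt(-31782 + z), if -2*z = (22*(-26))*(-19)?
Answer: 4*I*sqrt(2326) ≈ 192.91*I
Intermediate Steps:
z = -5434 (z = -22*(-26)*(-19)/2 = -(-286)*(-19) = -1/2*10868 = -5434)
sqrt(-31782 + z) = sqrt(-31782 - 5434) = sqrt(-37216) = 4*I*sqrt(2326)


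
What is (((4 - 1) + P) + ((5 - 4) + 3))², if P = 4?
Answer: 121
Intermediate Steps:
(((4 - 1) + P) + ((5 - 4) + 3))² = (((4 - 1) + 4) + ((5 - 4) + 3))² = ((3 + 4) + (1 + 3))² = (7 + 4)² = 11² = 121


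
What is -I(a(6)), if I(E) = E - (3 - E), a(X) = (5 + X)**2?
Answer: -239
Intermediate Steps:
I(E) = -3 + 2*E (I(E) = E + (-3 + E) = -3 + 2*E)
-I(a(6)) = -(-3 + 2*(5 + 6)**2) = -(-3 + 2*11**2) = -(-3 + 2*121) = -(-3 + 242) = -1*239 = -239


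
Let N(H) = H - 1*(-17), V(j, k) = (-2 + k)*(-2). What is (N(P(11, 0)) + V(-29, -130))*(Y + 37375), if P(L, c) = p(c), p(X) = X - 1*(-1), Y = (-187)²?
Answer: 20401008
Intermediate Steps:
Y = 34969
p(X) = 1 + X (p(X) = X + 1 = 1 + X)
P(L, c) = 1 + c
V(j, k) = 4 - 2*k
N(H) = 17 + H (N(H) = H + 17 = 17 + H)
(N(P(11, 0)) + V(-29, -130))*(Y + 37375) = ((17 + (1 + 0)) + (4 - 2*(-130)))*(34969 + 37375) = ((17 + 1) + (4 + 260))*72344 = (18 + 264)*72344 = 282*72344 = 20401008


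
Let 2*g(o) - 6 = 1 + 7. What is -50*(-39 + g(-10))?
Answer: 1600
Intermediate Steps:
g(o) = 7 (g(o) = 3 + (1 + 7)/2 = 3 + (½)*8 = 3 + 4 = 7)
-50*(-39 + g(-10)) = -50*(-39 + 7) = -50*(-32) = 1600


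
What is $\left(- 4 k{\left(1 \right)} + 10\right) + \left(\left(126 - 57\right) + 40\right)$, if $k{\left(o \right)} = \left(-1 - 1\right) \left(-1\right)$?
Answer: $111$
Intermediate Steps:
$k{\left(o \right)} = 2$ ($k{\left(o \right)} = \left(-2\right) \left(-1\right) = 2$)
$\left(- 4 k{\left(1 \right)} + 10\right) + \left(\left(126 - 57\right) + 40\right) = \left(\left(-4\right) 2 + 10\right) + \left(\left(126 - 57\right) + 40\right) = \left(-8 + 10\right) + \left(69 + 40\right) = 2 + 109 = 111$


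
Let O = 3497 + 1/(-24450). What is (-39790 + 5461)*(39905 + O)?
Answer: -12143070141257/8150 ≈ -1.4899e+9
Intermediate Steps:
O = 85501649/24450 (O = 3497 - 1/24450 = 85501649/24450 ≈ 3497.0)
(-39790 + 5461)*(39905 + O) = (-39790 + 5461)*(39905 + 85501649/24450) = -34329*1061178899/24450 = -12143070141257/8150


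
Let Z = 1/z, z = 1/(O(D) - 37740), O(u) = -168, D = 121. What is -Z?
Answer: 37908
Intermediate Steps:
z = -1/37908 (z = 1/(-168 - 37740) = 1/(-37908) = -1/37908 ≈ -2.6380e-5)
Z = -37908 (Z = 1/(-1/37908) = -37908)
-Z = -1*(-37908) = 37908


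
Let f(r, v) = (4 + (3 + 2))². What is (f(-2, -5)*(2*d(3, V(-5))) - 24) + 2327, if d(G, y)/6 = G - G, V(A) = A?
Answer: 2303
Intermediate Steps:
f(r, v) = 81 (f(r, v) = (4 + 5)² = 9² = 81)
d(G, y) = 0 (d(G, y) = 6*(G - G) = 6*0 = 0)
(f(-2, -5)*(2*d(3, V(-5))) - 24) + 2327 = (81*(2*0) - 24) + 2327 = (81*0 - 24) + 2327 = (0 - 24) + 2327 = -24 + 2327 = 2303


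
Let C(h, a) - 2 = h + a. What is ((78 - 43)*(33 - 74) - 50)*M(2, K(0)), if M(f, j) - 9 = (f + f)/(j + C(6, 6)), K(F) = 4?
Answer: -13695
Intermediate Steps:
C(h, a) = 2 + a + h (C(h, a) = 2 + (h + a) = 2 + (a + h) = 2 + a + h)
M(f, j) = 9 + 2*f/(14 + j) (M(f, j) = 9 + (f + f)/(j + (2 + 6 + 6)) = 9 + (2*f)/(j + 14) = 9 + (2*f)/(14 + j) = 9 + 2*f/(14 + j))
((78 - 43)*(33 - 74) - 50)*M(2, K(0)) = ((78 - 43)*(33 - 74) - 50)*((126 + 2*2 + 9*4)/(14 + 4)) = (35*(-41) - 50)*((126 + 4 + 36)/18) = (-1435 - 50)*((1/18)*166) = -1485*83/9 = -13695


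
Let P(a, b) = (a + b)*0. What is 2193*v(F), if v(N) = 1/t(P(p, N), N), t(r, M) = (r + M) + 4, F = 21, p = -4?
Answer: 2193/25 ≈ 87.720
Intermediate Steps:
P(a, b) = 0
t(r, M) = 4 + M + r (t(r, M) = (M + r) + 4 = 4 + M + r)
v(N) = 1/(4 + N) (v(N) = 1/(4 + N + 0) = 1/(4 + N))
2193*v(F) = 2193/(4 + 21) = 2193/25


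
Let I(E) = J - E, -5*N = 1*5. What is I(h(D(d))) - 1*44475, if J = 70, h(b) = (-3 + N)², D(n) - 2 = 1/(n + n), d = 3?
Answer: -44421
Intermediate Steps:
N = -1 (N = -5/5 = -⅕*5 = -1)
D(n) = 2 + 1/(2*n) (D(n) = 2 + 1/(n + n) = 2 + 1/(2*n))
h(b) = 16 (h(b) = (-3 - 1)² = (-4)² = 16)
I(E) = 70 - E
I(h(D(d))) - 1*44475 = (70 - 1*16) - 1*44475 = (70 - 16) - 44475 = 54 - 44475 = -44421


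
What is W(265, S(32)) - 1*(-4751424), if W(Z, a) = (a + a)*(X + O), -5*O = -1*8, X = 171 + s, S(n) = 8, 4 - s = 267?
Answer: 23749888/5 ≈ 4.7500e+6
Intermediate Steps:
s = -263 (s = 4 - 1*267 = 4 - 267 = -263)
X = -92 (X = 171 - 263 = -92)
O = 8/5 (O = -(-1)*8/5 = -⅕*(-8) = 8/5 ≈ 1.6000)
W(Z, a) = -904*a/5 (W(Z, a) = (a + a)*(-92 + 8/5) = (2*a)*(-452/5) = -904*a/5)
W(265, S(32)) - 1*(-4751424) = -904/5*8 - 1*(-4751424) = -7232/5 + 4751424 = 23749888/5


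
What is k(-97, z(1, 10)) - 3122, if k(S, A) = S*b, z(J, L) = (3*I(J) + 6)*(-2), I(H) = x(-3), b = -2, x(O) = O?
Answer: -2928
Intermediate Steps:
I(H) = -3
z(J, L) = 6 (z(J, L) = (3*(-3) + 6)*(-2) = (-9 + 6)*(-2) = -3*(-2) = 6)
k(S, A) = -2*S (k(S, A) = S*(-2) = -2*S)
k(-97, z(1, 10)) - 3122 = -2*(-97) - 3122 = 194 - 3122 = -2928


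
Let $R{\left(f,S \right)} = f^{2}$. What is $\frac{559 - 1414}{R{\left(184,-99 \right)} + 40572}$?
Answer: $- \frac{855}{74428} \approx -0.011488$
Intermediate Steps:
$\frac{559 - 1414}{R{\left(184,-99 \right)} + 40572} = \frac{559 - 1414}{184^{2} + 40572} = - \frac{855}{33856 + 40572} = - \frac{855}{74428}$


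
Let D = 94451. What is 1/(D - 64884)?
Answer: 1/29567 ≈ 3.3822e-5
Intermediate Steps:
1/(D - 64884) = 1/(94451 - 64884) = 1/29567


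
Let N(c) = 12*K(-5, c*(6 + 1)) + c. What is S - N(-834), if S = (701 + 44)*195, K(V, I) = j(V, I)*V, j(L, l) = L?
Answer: 145809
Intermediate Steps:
K(V, I) = V² (K(V, I) = V*V = V²)
S = 145275 (S = 745*195 = 145275)
N(c) = 300 + c (N(c) = 12*(-5)² + c = 12*25 + c = 300 + c)
S - N(-834) = 145275 - (300 - 834) = 145275 - 1*(-534) = 145275 + 534 = 145809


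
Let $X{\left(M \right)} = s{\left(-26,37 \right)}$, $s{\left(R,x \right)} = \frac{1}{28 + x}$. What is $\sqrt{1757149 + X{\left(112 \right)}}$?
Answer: $\frac{\sqrt{7423954590}}{65} \approx 1325.6$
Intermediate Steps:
$X{\left(M \right)} = \frac{1}{65}$ ($X{\left(M \right)} = \frac{1}{28 + 37} = \frac{1}{65}$)
$\sqrt{1757149 + X{\left(112 \right)}} = \sqrt{1757149 + \frac{1}{65}} = \sqrt{\frac{114214686}{65}} = \frac{\sqrt{7423954590}}{65}$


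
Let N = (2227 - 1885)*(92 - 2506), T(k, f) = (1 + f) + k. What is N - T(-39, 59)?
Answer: -825609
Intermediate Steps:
T(k, f) = 1 + f + k
N = -825588 (N = 342*(-2414) = -825588)
N - T(-39, 59) = -825588 - (1 + 59 - 39) = -825588 - 1*21 = -825588 - 21 = -825609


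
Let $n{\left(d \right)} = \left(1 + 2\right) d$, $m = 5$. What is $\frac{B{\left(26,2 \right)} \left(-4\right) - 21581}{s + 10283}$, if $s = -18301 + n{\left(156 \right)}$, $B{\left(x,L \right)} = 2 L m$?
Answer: $\frac{21661}{7550} \approx 2.869$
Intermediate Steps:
$B{\left(x,L \right)} = 10 L$ ($B{\left(x,L \right)} = 2 L 5 = 10 L$)
$n{\left(d \right)} = 3 d$
$s = -17833$ ($s = -18301 + 3 \cdot 156 = -18301 + 468 = -17833$)
$\frac{B{\left(26,2 \right)} \left(-4\right) - 21581}{s + 10283} = \frac{10 \cdot 2 \left(-4\right) - 21581}{-17833 + 10283} = \frac{20 \left(-4\right) - 21581}{-7550} = \left(-80 - 21581\right) \left(- \frac{1}{7550}\right) = \left(-21661\right) \left(- \frac{1}{7550}\right) = \frac{21661}{7550}$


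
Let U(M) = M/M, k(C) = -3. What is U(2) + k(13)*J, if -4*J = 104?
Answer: 79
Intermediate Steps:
U(M) = 1
J = -26 (J = -¼*104 = -26)
U(2) + k(13)*J = 1 - 3*(-26) = 1 + 78 = 79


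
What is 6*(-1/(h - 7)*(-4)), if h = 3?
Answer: -6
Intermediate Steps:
6*(-1/(h - 7)*(-4)) = 6*(-1/(3 - 7)*(-4)) = 6*(-1/(-4)*(-4)) = 6*(-1*(-¼)*(-4)) = 6*((¼)*(-4)) = 6*(-1) = -6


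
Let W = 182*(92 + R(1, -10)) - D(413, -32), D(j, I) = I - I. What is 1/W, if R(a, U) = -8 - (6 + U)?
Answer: 1/16016 ≈ 6.2438e-5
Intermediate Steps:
R(a, U) = -14 - U (R(a, U) = -8 + (-6 - U) = -14 - U)
D(j, I) = 0
W = 16016 (W = 182*(92 + (-14 - 1*(-10))) - 1*0 = 182*(92 + (-14 + 10)) + 0 = 182*(92 - 4) + 0 = 182*88 + 0 = 16016 + 0 = 16016)
1/W = 1/16016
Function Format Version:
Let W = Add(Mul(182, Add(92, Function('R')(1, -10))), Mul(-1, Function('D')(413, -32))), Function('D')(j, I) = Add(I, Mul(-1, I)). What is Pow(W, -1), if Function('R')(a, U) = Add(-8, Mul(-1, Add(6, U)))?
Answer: Rational(1, 16016) ≈ 6.2438e-5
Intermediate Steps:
Function('R')(a, U) = Add(-14, Mul(-1, U)) (Function('R')(a, U) = Add(-8, Add(-6, Mul(-1, U))) = Add(-14, Mul(-1, U)))
Function('D')(j, I) = 0
W = 16016 (W = Add(Mul(182, Add(92, Add(-14, Mul(-1, -10)))), Mul(-1, 0)) = Add(Mul(182, Add(92, Add(-14, 10))), 0) = Add(Mul(182, Add(92, -4)), 0) = Add(Mul(182, 88), 0) = Add(16016, 0) = 16016)
Pow(W, -1) = Pow(16016, -1) = Rational(1, 16016)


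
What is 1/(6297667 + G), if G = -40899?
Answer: 1/6256768 ≈ 1.5983e-7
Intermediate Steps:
1/(6297667 + G) = 1/(6297667 - 40899) = 1/6256768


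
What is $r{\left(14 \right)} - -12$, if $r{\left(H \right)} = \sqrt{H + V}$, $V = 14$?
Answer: $12 + 2 \sqrt{7} \approx 17.292$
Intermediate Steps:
$r{\left(H \right)} = \sqrt{14 + H}$ ($r{\left(H \right)} = \sqrt{H + 14} = \sqrt{14 + H}$)
$r{\left(14 \right)} - -12 = \sqrt{14 + 14} - -12 = \sqrt{28} + 12 = 2 \sqrt{7} + 12 = 12 + 2 \sqrt{7}$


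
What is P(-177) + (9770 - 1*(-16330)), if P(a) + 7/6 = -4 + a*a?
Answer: 344543/6 ≈ 57424.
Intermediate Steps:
P(a) = -31/6 + a² (P(a) = -7/6 + (-4 + a*a) = -7/6 + (-4 + a²) = -31/6 + a²)
P(-177) + (9770 - 1*(-16330)) = (-31/6 + (-177)²) + (9770 - 1*(-16330)) = (-31/6 + 31329) + (9770 + 16330) = 187943/6 + 26100 = 344543/6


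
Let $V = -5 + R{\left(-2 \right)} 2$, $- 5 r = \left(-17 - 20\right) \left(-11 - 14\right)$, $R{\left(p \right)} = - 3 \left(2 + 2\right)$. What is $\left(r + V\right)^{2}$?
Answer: $45796$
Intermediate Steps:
$R{\left(p \right)} = -12$ ($R{\left(p \right)} = \left(-3\right) 4 = -12$)
$r = -185$ ($r = - \frac{\left(-17 - 20\right) \left(-11 - 14\right)}{5} = - \frac{\left(-37\right) \left(-25\right)}{5} = \left(- \frac{1}{5}\right) 925 = -185$)
$V = -29$ ($V = -5 - 24 = -29$)
$\left(r + V\right)^{2} = \left(-185 - 29\right)^{2} = \left(-214\right)^{2} = 45796$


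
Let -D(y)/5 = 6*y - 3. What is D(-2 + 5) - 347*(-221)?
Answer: 76612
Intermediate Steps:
D(y) = 15 - 30*y (D(y) = -5*(6*y - 3) = -5*(-3 + 6*y) = 15 - 30*y)
D(-2 + 5) - 347*(-221) = (15 - 30*(-2 + 5)) - 347*(-221) = (15 - 30*3) + 76687 = (15 - 90) + 76687 = -75 + 76687 = 76612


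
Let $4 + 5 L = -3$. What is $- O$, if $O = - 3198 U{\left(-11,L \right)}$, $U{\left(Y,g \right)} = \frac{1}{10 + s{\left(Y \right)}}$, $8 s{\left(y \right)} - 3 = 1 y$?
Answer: $\frac{1066}{3} \approx 355.33$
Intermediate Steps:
$s{\left(y \right)} = \frac{3}{8} + \frac{y}{8}$ ($s{\left(y \right)} = \frac{3}{8} + \frac{1 y}{8} = \frac{3}{8} + \frac{y}{8}$)
$L = - \frac{7}{5}$ ($L = - \frac{4}{5} + \frac{1}{5} \left(-3\right) = - \frac{4}{5} - \frac{3}{5} = - \frac{7}{5} \approx -1.4$)
$U{\left(Y,g \right)} = \frac{1}{\frac{83}{8} + \frac{Y}{8}}$ ($U{\left(Y,g \right)} = \frac{1}{10 + \left(\frac{3}{8} + \frac{Y}{8}\right)} = \frac{1}{\frac{83}{8} + \frac{Y}{8}}$)
$O = - \frac{1066}{3}$ ($O = - 3198 \frac{8}{83 - 11} = - 3198 \cdot \frac{8}{72} = - 3198 \cdot 8 \cdot \frac{1}{72} = \left(-3198\right) \frac{1}{9} = - \frac{1066}{3} \approx -355.33$)
$- O = \left(-1\right) \left(- \frac{1066}{3}\right) = \frac{1066}{3}$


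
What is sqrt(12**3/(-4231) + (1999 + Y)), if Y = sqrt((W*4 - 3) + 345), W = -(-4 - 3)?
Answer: sqrt(35777509471 + 17901361*sqrt(370))/4231 ≈ 44.920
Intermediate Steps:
W = 7 (W = -1*(-7) = 7)
Y = sqrt(370) (Y = sqrt((7*4 - 3) + 345) = sqrt((28 - 3) + 345) = sqrt(25 + 345) = sqrt(370) ≈ 19.235)
sqrt(12**3/(-4231) + (1999 + Y)) = sqrt(12**3/(-4231) + (1999 + sqrt(370))) = sqrt(1728*(-1/4231) + (1999 + sqrt(370))) = sqrt(-1728/4231 + (1999 + sqrt(370))) = sqrt(8456041/4231 + sqrt(370))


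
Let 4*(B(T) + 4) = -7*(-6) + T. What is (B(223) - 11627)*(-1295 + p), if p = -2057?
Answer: 38765042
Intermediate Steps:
B(T) = 13/2 + T/4 (B(T) = -4 + (-7*(-6) + T)/4 = -4 + (42 + T)/4 = -4 + (21/2 + T/4) = 13/2 + T/4)
(B(223) - 11627)*(-1295 + p) = ((13/2 + (¼)*223) - 11627)*(-1295 - 2057) = ((13/2 + 223/4) - 11627)*(-3352) = (249/4 - 11627)*(-3352) = -46259/4*(-3352) = 38765042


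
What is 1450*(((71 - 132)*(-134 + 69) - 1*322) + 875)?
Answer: 6551100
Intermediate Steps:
1450*(((71 - 132)*(-134 + 69) - 1*322) + 875) = 1450*((-61*(-65) - 322) + 875) = 1450*((3965 - 322) + 875) = 1450*(3643 + 875) = 1450*4518 = 6551100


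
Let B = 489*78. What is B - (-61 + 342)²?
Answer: -40819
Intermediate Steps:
B = 38142
B - (-61 + 342)² = 38142 - (-61 + 342)² = 38142 - 1*281² = 38142 - 1*78961 = 38142 - 78961 = -40819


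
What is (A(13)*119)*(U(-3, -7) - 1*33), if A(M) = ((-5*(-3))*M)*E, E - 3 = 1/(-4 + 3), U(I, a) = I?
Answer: -1670760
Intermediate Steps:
E = 2 (E = 3 + 1/(-4 + 3) = 3 + 1/(-1) = 3 - 1 = 2)
A(M) = 30*M (A(M) = ((-5*(-3))*M)*2 = (15*M)*2 = 30*M)
(A(13)*119)*(U(-3, -7) - 1*33) = ((30*13)*119)*(-3 - 1*33) = (390*119)*(-3 - 33) = 46410*(-36) = -1670760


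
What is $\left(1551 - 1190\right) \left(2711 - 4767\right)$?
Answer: $-742216$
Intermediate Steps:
$\left(1551 - 1190\right) \left(2711 - 4767\right) = \left(1551 + \left(-1543 + 353\right)\right) \left(-2056\right) = \left(1551 - 1190\right) \left(-2056\right) = 361 \left(-2056\right) = -742216$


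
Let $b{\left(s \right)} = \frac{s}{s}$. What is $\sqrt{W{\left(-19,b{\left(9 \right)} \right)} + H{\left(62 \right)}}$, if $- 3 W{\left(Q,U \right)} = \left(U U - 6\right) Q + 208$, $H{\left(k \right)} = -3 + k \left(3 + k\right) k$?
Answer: $2 \sqrt{62439} \approx 499.76$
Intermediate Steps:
$b{\left(s \right)} = 1$
$H{\left(k \right)} = -3 + k^{2} \left(3 + k\right)$ ($H{\left(k \right)} = -3 + k k \left(3 + k\right) = -3 + k^{2} \left(3 + k\right)$)
$W{\left(Q,U \right)} = - \frac{208}{3} - \frac{Q \left(-6 + U^{2}\right)}{3}$ ($W{\left(Q,U \right)} = - \frac{\left(U U - 6\right) Q + 208}{3} = - \frac{\left(U^{2} - 6\right) Q + 208}{3} = - \frac{\left(-6 + U^{2}\right) Q + 208}{3} = - \frac{Q \left(-6 + U^{2}\right) + 208}{3} = - \frac{208 + Q \left(-6 + U^{2}\right)}{3} = - \frac{208}{3} - \frac{Q \left(-6 + U^{2}\right)}{3}$)
$\sqrt{W{\left(-19,b{\left(9 \right)} \right)} + H{\left(62 \right)}} = \sqrt{\left(- \frac{208}{3} + 2 \left(-19\right) - - \frac{19 \cdot 1^{2}}{3}\right) + \left(-3 + 62^{3} + 3 \cdot 62^{2}\right)} = \sqrt{\left(- \frac{208}{3} - 38 - \left(- \frac{19}{3}\right) 1\right) + \left(-3 + 238328 + 3 \cdot 3844\right)} = \sqrt{\left(- \frac{208}{3} - 38 + \frac{19}{3}\right) + \left(-3 + 238328 + 11532\right)} = \sqrt{-101 + 249857} = \sqrt{249756} = 2 \sqrt{62439}$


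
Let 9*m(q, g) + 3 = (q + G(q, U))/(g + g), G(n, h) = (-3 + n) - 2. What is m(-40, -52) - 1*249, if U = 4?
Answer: -233291/936 ≈ -249.24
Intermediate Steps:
G(n, h) = -5 + n
m(q, g) = -⅓ + (-5 + 2*q)/(18*g) (m(q, g) = -⅓ + ((q + (-5 + q))/(g + g))/9 = -⅓ + ((-5 + 2*q)/((2*g)))/9 = -⅓ + ((-5 + 2*q)*(1/(2*g)))/9 = -⅓ + ((-5 + 2*q)/(2*g))/9 = -⅓ + (-5 + 2*q)/(18*g))
m(-40, -52) - 1*249 = (1/18)*(-5 - 6*(-52) + 2*(-40))/(-52) - 1*249 = (1/18)*(-1/52)*(-5 + 312 - 80) - 249 = (1/18)*(-1/52)*227 - 249 = -227/936 - 249 = -233291/936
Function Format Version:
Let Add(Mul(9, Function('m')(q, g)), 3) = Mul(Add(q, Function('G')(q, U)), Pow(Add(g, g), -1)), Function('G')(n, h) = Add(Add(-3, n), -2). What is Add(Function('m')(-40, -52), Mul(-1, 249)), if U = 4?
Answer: Rational(-233291, 936) ≈ -249.24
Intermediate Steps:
Function('G')(n, h) = Add(-5, n)
Function('m')(q, g) = Add(Rational(-1, 3), Mul(Rational(1, 18), Pow(g, -1), Add(-5, Mul(2, q)))) (Function('m')(q, g) = Add(Rational(-1, 3), Mul(Rational(1, 9), Mul(Add(q, Add(-5, q)), Pow(Add(g, g), -1)))) = Add(Rational(-1, 3), Mul(Rational(1, 9), Mul(Add(-5, Mul(2, q)), Pow(Mul(2, g), -1)))) = Add(Rational(-1, 3), Mul(Rational(1, 9), Mul(Add(-5, Mul(2, q)), Mul(Rational(1, 2), Pow(g, -1))))) = Add(Rational(-1, 3), Mul(Rational(1, 9), Mul(Rational(1, 2), Pow(g, -1), Add(-5, Mul(2, q))))) = Add(Rational(-1, 3), Mul(Rational(1, 18), Pow(g, -1), Add(-5, Mul(2, q)))))
Add(Function('m')(-40, -52), Mul(-1, 249)) = Add(Mul(Rational(1, 18), Pow(-52, -1), Add(-5, Mul(-6, -52), Mul(2, -40))), Mul(-1, 249)) = Add(Mul(Rational(1, 18), Rational(-1, 52), Add(-5, 312, -80)), -249) = Add(Mul(Rational(1, 18), Rational(-1, 52), 227), -249) = Add(Rational(-227, 936), -249) = Rational(-233291, 936)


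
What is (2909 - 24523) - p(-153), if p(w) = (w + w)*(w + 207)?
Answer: -5090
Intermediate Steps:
p(w) = 2*w*(207 + w) (p(w) = (2*w)*(207 + w) = 2*w*(207 + w))
(2909 - 24523) - p(-153) = (2909 - 24523) - 2*(-153)*(207 - 153) = -21614 - 2*(-153)*54 = -21614 - 1*(-16524) = -21614 + 16524 = -5090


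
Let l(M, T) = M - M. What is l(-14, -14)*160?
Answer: 0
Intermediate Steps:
l(M, T) = 0
l(-14, -14)*160 = 0*160 = 0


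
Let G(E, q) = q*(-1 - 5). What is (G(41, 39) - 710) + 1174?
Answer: 230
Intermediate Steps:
G(E, q) = -6*q (G(E, q) = q*(-6) = -6*q)
(G(41, 39) - 710) + 1174 = (-6*39 - 710) + 1174 = (-234 - 710) + 1174 = -944 + 1174 = 230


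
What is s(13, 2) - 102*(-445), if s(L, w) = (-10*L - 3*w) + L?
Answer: 45267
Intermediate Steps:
s(L, w) = -9*L - 3*w
s(13, 2) - 102*(-445) = (-9*13 - 3*2) - 102*(-445) = (-117 - 6) + 45390 = -123 + 45390 = 45267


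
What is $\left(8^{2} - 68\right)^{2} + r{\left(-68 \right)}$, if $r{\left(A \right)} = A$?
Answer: $-52$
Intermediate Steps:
$\left(8^{2} - 68\right)^{2} + r{\left(-68 \right)} = \left(8^{2} - 68\right)^{2} - 68 = \left(64 - 68\right)^{2} - 68 = \left(-4\right)^{2} - 68 = 16 - 68 = -52$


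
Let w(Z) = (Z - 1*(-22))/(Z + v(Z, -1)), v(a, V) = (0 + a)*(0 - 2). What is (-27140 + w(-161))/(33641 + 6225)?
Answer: -4369679/6418426 ≈ -0.68080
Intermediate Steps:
v(a, V) = -2*a (v(a, V) = a*(-2) = -2*a)
w(Z) = -(22 + Z)/Z (w(Z) = (Z - 1*(-22))/(Z - 2*Z) = (Z + 22)/((-Z)) = (22 + Z)*(-1/Z) = -(22 + Z)/Z)
(-27140 + w(-161))/(33641 + 6225) = (-27140 + (-22 - 1*(-161))/(-161))/(33641 + 6225) = (-27140 - (-22 + 161)/161)/39866 = (-27140 - 1/161*139)*(1/39866) = (-27140 - 139/161)*(1/39866) = -4369679/161*1/39866 = -4369679/6418426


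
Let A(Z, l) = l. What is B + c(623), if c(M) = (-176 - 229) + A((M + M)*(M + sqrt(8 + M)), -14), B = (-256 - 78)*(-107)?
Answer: 35319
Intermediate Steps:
B = 35738 (B = -334*(-107) = 35738)
c(M) = -419 (c(M) = (-176 - 229) - 14 = -405 - 14 = -419)
B + c(623) = 35738 - 419 = 35319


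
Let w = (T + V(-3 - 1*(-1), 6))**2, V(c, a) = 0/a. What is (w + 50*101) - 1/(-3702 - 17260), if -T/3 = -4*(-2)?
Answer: 117932213/20962 ≈ 5626.0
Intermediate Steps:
V(c, a) = 0
T = -24 (T = -(-12)*(-2) = -3*8 = -24)
w = 576 (w = (-24 + 0)**2 = (-24)**2 = 576)
(w + 50*101) - 1/(-3702 - 17260) = (576 + 50*101) - 1/(-3702 - 17260) = (576 + 5050) - 1/(-20962) = 5626 - 1*(-1/20962) = 5626 + 1/20962 = 117932213/20962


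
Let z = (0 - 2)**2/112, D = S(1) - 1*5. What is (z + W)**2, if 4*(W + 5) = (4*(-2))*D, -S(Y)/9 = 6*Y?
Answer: 10017225/784 ≈ 12777.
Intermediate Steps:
S(Y) = -54*Y
D = -59 (D = -54*1 - 1*5 = -54 - 5 = -59)
z = 1/28 (z = (-2)**2*(1/112) = 4*(1/112) = 1/28 ≈ 0.035714)
W = 113 (W = -5 + ((4*(-2))*(-59))/4 = -5 + (-8*(-59))/4 = -5 + (1/4)*472 = -5 + 118 = 113)
(z + W)**2 = (1/28 + 113)**2 = (3165/28)**2 = 10017225/784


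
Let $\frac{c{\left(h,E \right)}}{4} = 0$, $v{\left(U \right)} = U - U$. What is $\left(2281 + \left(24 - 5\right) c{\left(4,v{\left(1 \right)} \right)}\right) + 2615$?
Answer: $4896$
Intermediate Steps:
$v{\left(U \right)} = 0$
$c{\left(h,E \right)} = 0$ ($c{\left(h,E \right)} = 4 \cdot 0 = 0$)
$\left(2281 + \left(24 - 5\right) c{\left(4,v{\left(1 \right)} \right)}\right) + 2615 = \left(2281 + \left(24 - 5\right) 0\right) + 2615 = \left(2281 + 19 \cdot 0\right) + 2615 = \left(2281 + 0\right) + 2615 = 2281 + 2615 = 4896$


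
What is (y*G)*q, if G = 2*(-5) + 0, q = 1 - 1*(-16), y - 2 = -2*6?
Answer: 1700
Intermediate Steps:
y = -10 (y = 2 - 2*6 = 2 - 12 = -10)
q = 17 (q = 1 + 16 = 17)
G = -10 (G = -10 + 0 = -10)
(y*G)*q = -10*(-10)*17 = 100*17 = 1700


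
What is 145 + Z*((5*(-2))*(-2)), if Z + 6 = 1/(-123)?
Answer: 3055/123 ≈ 24.837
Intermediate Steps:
Z = -739/123 (Z = -6 + 1/(-123) = -6 - 1/123 = -739/123 ≈ -6.0081)
145 + Z*((5*(-2))*(-2)) = 145 - 739*5*(-2)*(-2)/123 = 145 - (-7390)*(-2)/123 = 145 - 739/123*20 = 145 - 14780/123 = 3055/123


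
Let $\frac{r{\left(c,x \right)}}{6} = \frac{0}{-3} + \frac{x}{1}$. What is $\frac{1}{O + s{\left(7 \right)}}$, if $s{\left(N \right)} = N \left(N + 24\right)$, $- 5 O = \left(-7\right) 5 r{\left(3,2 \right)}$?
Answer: $\frac{1}{301} \approx 0.0033223$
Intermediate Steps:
$r{\left(c,x \right)} = 6 x$ ($r{\left(c,x \right)} = 6 \left(\frac{0}{-3} + \frac{x}{1}\right) = 6 \left(0 \left(- \frac{1}{3}\right) + x 1\right) = 6 \left(0 + x\right) = 6 x$)
$O = 84$ ($O = - \frac{\left(-7\right) 5 \cdot 6 \cdot 2}{5} = - \frac{\left(-35\right) 12}{5} = \left(- \frac{1}{5}\right) \left(-420\right) = 84$)
$s{\left(N \right)} = N \left(24 + N\right)$
$\frac{1}{O + s{\left(7 \right)}} = \frac{1}{84 + 7 \left(24 + 7\right)} = \frac{1}{84 + 7 \cdot 31} = \frac{1}{84 + 217} = \frac{1}{301}$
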